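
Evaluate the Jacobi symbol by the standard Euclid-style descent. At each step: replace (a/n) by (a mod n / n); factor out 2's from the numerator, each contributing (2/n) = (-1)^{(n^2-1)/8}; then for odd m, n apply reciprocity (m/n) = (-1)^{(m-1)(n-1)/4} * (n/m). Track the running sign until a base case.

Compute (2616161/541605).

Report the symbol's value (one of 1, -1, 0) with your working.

-1

(2616161/541605): 2616161 mod 541605 = 449741, so (2616161/541605) = (449741/541605)
flip (449741/541605) -> (541605/449741): both odd, 449741 mod 4 = 1, 541605 mod 4 = 1, so the flip contributes +1; sign now +1
(541605/449741): 541605 mod 449741 = 91864, so (541605/449741) = (91864/449741)
factor out 2^3: 91864 = 2^3·11483; with 449741 mod 8 = 5, (2/449741) = -1; sign now -1; continue with (11483/449741)
flip (11483/449741) -> (449741/11483): both odd, 11483 mod 4 = 3, 449741 mod 4 = 1, so the flip contributes +1; sign now -1
(449741/11483): 449741 mod 11483 = 1904, so (449741/11483) = (1904/11483)
factor out 2^4: 1904 = 2^4·119; with 11483 mod 8 = 3, (2/11483) = -1; sign now -1; continue with (119/11483)
flip (119/11483) -> (11483/119): both odd, 119 mod 4 = 3, 11483 mod 4 = 3, so the flip contributes -1; sign now +1
(11483/119): 11483 mod 119 = 59, so (11483/119) = (59/119)
flip (59/119) -> (119/59): both odd, 59 mod 4 = 3, 119 mod 4 = 3, so the flip contributes -1; sign now -1
(119/59): 119 mod 59 = 1, so (119/59) = (1/59)
reached (1/59) = 1, so the symbol is -1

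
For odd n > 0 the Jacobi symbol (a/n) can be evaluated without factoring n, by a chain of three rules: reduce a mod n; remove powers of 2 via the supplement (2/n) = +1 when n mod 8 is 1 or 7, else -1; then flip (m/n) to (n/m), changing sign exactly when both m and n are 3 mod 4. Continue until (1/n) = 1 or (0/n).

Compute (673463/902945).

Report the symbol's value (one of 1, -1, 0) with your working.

flip (673463/902945) -> (902945/673463): both odd, 673463 mod 4 = 3, 902945 mod 4 = 1, so the flip contributes +1; sign now +1
(902945/673463): 902945 mod 673463 = 229482, so (902945/673463) = (229482/673463)
factor out 2^1: 229482 = 2^1·114741; with 673463 mod 8 = 7, (2/673463) = +1; sign now +1; continue with (114741/673463)
flip (114741/673463) -> (673463/114741): both odd, 114741 mod 4 = 1, 673463 mod 4 = 3, so the flip contributes +1; sign now +1
(673463/114741): 673463 mod 114741 = 99758, so (673463/114741) = (99758/114741)
factor out 2^1: 99758 = 2^1·49879; with 114741 mod 8 = 5, (2/114741) = -1; sign now -1; continue with (49879/114741)
flip (49879/114741) -> (114741/49879): both odd, 49879 mod 4 = 3, 114741 mod 4 = 1, so the flip contributes +1; sign now -1
(114741/49879): 114741 mod 49879 = 14983, so (114741/49879) = (14983/49879)
flip (14983/49879) -> (49879/14983): both odd, 14983 mod 4 = 3, 49879 mod 4 = 3, so the flip contributes -1; sign now +1
(49879/14983): 49879 mod 14983 = 4930, so (49879/14983) = (4930/14983)
factor out 2^1: 4930 = 2^1·2465; with 14983 mod 8 = 7, (2/14983) = +1; sign now +1; continue with (2465/14983)
flip (2465/14983) -> (14983/2465): both odd, 2465 mod 4 = 1, 14983 mod 4 = 3, so the flip contributes +1; sign now +1
(14983/2465): 14983 mod 2465 = 193, so (14983/2465) = (193/2465)
flip (193/2465) -> (2465/193): both odd, 193 mod 4 = 1, 2465 mod 4 = 1, so the flip contributes +1; sign now +1
(2465/193): 2465 mod 193 = 149, so (2465/193) = (149/193)
flip (149/193) -> (193/149): both odd, 149 mod 4 = 1, 193 mod 4 = 1, so the flip contributes +1; sign now +1
(193/149): 193 mod 149 = 44, so (193/149) = (44/149)
factor out 2^2: 44 = 2^2·11; with 149 mod 8 = 5, (2/149) = -1; sign now +1; continue with (11/149)
flip (11/149) -> (149/11): both odd, 11 mod 4 = 3, 149 mod 4 = 1, so the flip contributes +1; sign now +1
(149/11): 149 mod 11 = 6, so (149/11) = (6/11)
factor out 2^1: 6 = 2^1·3; with 11 mod 8 = 3, (2/11) = -1; sign now -1; continue with (3/11)
flip (3/11) -> (11/3): both odd, 3 mod 4 = 3, 11 mod 4 = 3, so the flip contributes -1; sign now +1
(11/3): 11 mod 3 = 2, so (11/3) = (2/3)
factor out 2^1: 2 = 2^1·1; with 3 mod 8 = 3, (2/3) = -1; sign now -1; continue with (1/3)
reached (1/3) = 1, so the symbol is -1

-1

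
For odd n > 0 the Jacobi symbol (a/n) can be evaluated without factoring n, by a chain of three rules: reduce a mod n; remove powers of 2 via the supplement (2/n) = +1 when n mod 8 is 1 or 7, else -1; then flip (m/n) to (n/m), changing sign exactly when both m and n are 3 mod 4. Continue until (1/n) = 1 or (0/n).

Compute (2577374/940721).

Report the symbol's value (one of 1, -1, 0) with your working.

1

(2577374/940721): 2577374 mod 940721 = 695932, so (2577374/940721) = (695932/940721)
factor out 2^2: 695932 = 2^2·173983; with 940721 mod 8 = 1, (2/940721) = +1; sign now +1; continue with (173983/940721)
flip (173983/940721) -> (940721/173983): both odd, 173983 mod 4 = 3, 940721 mod 4 = 1, so the flip contributes +1; sign now +1
(940721/173983): 940721 mod 173983 = 70806, so (940721/173983) = (70806/173983)
factor out 2^1: 70806 = 2^1·35403; with 173983 mod 8 = 7, (2/173983) = +1; sign now +1; continue with (35403/173983)
flip (35403/173983) -> (173983/35403): both odd, 35403 mod 4 = 3, 173983 mod 4 = 3, so the flip contributes -1; sign now -1
(173983/35403): 173983 mod 35403 = 32371, so (173983/35403) = (32371/35403)
flip (32371/35403) -> (35403/32371): both odd, 32371 mod 4 = 3, 35403 mod 4 = 3, so the flip contributes -1; sign now +1
(35403/32371): 35403 mod 32371 = 3032, so (35403/32371) = (3032/32371)
factor out 2^3: 3032 = 2^3·379; with 32371 mod 8 = 3, (2/32371) = -1; sign now -1; continue with (379/32371)
flip (379/32371) -> (32371/379): both odd, 379 mod 4 = 3, 32371 mod 4 = 3, so the flip contributes -1; sign now +1
(32371/379): 32371 mod 379 = 156, so (32371/379) = (156/379)
factor out 2^2: 156 = 2^2·39; with 379 mod 8 = 3, (2/379) = -1; sign now +1; continue with (39/379)
flip (39/379) -> (379/39): both odd, 39 mod 4 = 3, 379 mod 4 = 3, so the flip contributes -1; sign now -1
(379/39): 379 mod 39 = 28, so (379/39) = (28/39)
factor out 2^2: 28 = 2^2·7; with 39 mod 8 = 7, (2/39) = +1; sign now -1; continue with (7/39)
flip (7/39) -> (39/7): both odd, 7 mod 4 = 3, 39 mod 4 = 3, so the flip contributes -1; sign now +1
(39/7): 39 mod 7 = 4, so (39/7) = (4/7)
factor out 2^2: 4 = 2^2·1; with 7 mod 8 = 7, (2/7) = +1; sign now +1; continue with (1/7)
reached (1/7) = 1, so the symbol is +1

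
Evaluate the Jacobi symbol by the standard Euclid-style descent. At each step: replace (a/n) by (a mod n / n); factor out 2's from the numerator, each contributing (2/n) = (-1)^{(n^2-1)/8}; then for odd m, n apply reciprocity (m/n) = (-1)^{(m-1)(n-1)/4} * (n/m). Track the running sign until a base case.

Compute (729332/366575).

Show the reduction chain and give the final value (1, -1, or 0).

(729332/366575) = (362757/366575)   [reduce mod 366575]
reciprocity: (362757/366575) = +1·(366575/362757) since 362757 mod 4 = 1, 366575 mod 4 = 3; sign now +1
(366575/362757) = (3818/362757)   [reduce mod 362757]
3818 = 2^1·1909; (2/362757) = -1 since 362757 mod 8 = 5, so (3818/362757) = (-1)^1·(1909/362757); sign now -1
reciprocity: (1909/362757) = +1·(362757/1909) since 1909 mod 4 = 1, 362757 mod 4 = 1; sign now -1
(362757/1909) = (47/1909)   [reduce mod 1909]
reciprocity: (47/1909) = +1·(1909/47) since 47 mod 4 = 3, 1909 mod 4 = 1; sign now -1
(1909/47) = (29/47)   [reduce mod 47]
reciprocity: (29/47) = +1·(47/29) since 29 mod 4 = 1, 47 mod 4 = 3; sign now -1
(47/29) = (18/29)   [reduce mod 29]
18 = 2^1·9; (2/29) = -1 since 29 mod 8 = 5, so (18/29) = (-1)^1·(9/29); sign now +1
reciprocity: (9/29) = +1·(29/9) since 9 mod 4 = 1, 29 mod 4 = 1; sign now +1
(29/9) = (2/9)   [reduce mod 9]
2 = 2^1·1; (2/9) = +1 since 9 mod 8 = 1, so (2/9) = (+1)^1·(1/9); sign now +1
(1/9) = 1; final value = sign = +1

1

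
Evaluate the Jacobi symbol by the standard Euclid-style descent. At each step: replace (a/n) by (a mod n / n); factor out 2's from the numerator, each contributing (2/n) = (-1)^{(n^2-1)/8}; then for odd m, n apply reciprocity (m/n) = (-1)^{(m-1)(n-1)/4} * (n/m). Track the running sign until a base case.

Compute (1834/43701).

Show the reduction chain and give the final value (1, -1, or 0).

1834 = 2^1·917; (2/43701) = -1 since 43701 mod 8 = 5, so (1834/43701) = (-1)^1·(917/43701); sign now -1
reciprocity: (917/43701) = +1·(43701/917) since 917 mod 4 = 1, 43701 mod 4 = 1; sign now -1
(43701/917) = (602/917)   [reduce mod 917]
602 = 2^1·301; (2/917) = -1 since 917 mod 8 = 5, so (602/917) = (-1)^1·(301/917); sign now +1
reciprocity: (301/917) = +1·(917/301) since 301 mod 4 = 1, 917 mod 4 = 1; sign now +1
(917/301) = (14/301)   [reduce mod 301]
14 = 2^1·7; (2/301) = -1 since 301 mod 8 = 5, so (14/301) = (-1)^1·(7/301); sign now -1
reciprocity: (7/301) = +1·(301/7) since 7 mod 4 = 3, 301 mod 4 = 1; sign now -1
(301/7) = (0/7)   [reduce mod 7]
(0/7) = 0   [gcd(a, n) > 1]; final value = 0

0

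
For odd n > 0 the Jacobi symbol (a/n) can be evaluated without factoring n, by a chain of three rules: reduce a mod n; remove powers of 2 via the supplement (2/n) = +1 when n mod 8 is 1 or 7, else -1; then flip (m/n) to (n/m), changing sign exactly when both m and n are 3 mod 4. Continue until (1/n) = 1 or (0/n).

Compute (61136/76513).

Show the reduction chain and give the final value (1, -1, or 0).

61136 = 2^4·3821; (2/76513) = +1 since 76513 mod 8 = 1, so (61136/76513) = (+1)^4·(3821/76513); sign now +1
reciprocity: (3821/76513) = +1·(76513/3821) since 3821 mod 4 = 1, 76513 mod 4 = 1; sign now +1
(76513/3821) = (93/3821)   [reduce mod 3821]
reciprocity: (93/3821) = +1·(3821/93) since 93 mod 4 = 1, 3821 mod 4 = 1; sign now +1
(3821/93) = (8/93)   [reduce mod 93]
8 = 2^3·1; (2/93) = -1 since 93 mod 8 = 5, so (8/93) = (-1)^3·(1/93); sign now -1
(1/93) = 1; final value = sign = -1

-1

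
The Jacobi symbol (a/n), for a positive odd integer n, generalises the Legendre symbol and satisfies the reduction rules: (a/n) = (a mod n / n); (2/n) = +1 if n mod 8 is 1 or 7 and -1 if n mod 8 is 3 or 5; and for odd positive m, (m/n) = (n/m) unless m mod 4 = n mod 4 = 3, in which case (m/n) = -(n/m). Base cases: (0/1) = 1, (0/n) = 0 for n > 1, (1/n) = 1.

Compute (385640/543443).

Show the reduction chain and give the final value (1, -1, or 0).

-1

385640 = 2^3·48205; (2/543443) = -1 since 543443 mod 8 = 3, so (385640/543443) = (-1)^3·(48205/543443); sign now -1
reciprocity: (48205/543443) = +1·(543443/48205) since 48205 mod 4 = 1, 543443 mod 4 = 3; sign now -1
(543443/48205) = (13188/48205)   [reduce mod 48205]
13188 = 2^2·3297; (2/48205) = -1 since 48205 mod 8 = 5, so (13188/48205) = (-1)^2·(3297/48205); sign now -1
reciprocity: (3297/48205) = +1·(48205/3297) since 3297 mod 4 = 1, 48205 mod 4 = 1; sign now -1
(48205/3297) = (2047/3297)   [reduce mod 3297]
reciprocity: (2047/3297) = +1·(3297/2047) since 2047 mod 4 = 3, 3297 mod 4 = 1; sign now -1
(3297/2047) = (1250/2047)   [reduce mod 2047]
1250 = 2^1·625; (2/2047) = +1 since 2047 mod 8 = 7, so (1250/2047) = (+1)^1·(625/2047); sign now -1
reciprocity: (625/2047) = +1·(2047/625) since 625 mod 4 = 1, 2047 mod 4 = 3; sign now -1
(2047/625) = (172/625)   [reduce mod 625]
172 = 2^2·43; (2/625) = +1 since 625 mod 8 = 1, so (172/625) = (+1)^2·(43/625); sign now -1
reciprocity: (43/625) = +1·(625/43) since 43 mod 4 = 3, 625 mod 4 = 1; sign now -1
(625/43) = (23/43)   [reduce mod 43]
reciprocity: (23/43) = -1·(43/23) since 23 mod 4 = 3, 43 mod 4 = 3; sign now +1
(43/23) = (20/23)   [reduce mod 23]
20 = 2^2·5; (2/23) = +1 since 23 mod 8 = 7, so (20/23) = (+1)^2·(5/23); sign now +1
reciprocity: (5/23) = +1·(23/5) since 5 mod 4 = 1, 23 mod 4 = 3; sign now +1
(23/5) = (3/5)   [reduce mod 5]
reciprocity: (3/5) = +1·(5/3) since 3 mod 4 = 3, 5 mod 4 = 1; sign now +1
(5/3) = (2/3)   [reduce mod 3]
2 = 2^1·1; (2/3) = -1 since 3 mod 8 = 3, so (2/3) = (-1)^1·(1/3); sign now -1
(1/3) = 1; final value = sign = -1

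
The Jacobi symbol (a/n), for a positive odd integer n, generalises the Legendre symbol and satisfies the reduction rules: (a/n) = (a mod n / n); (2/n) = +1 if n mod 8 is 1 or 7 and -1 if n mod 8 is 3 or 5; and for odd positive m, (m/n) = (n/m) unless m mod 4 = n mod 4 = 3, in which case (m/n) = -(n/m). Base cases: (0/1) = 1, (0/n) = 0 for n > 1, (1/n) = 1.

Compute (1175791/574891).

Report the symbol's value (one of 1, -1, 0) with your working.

1

(1175791/574891) = (26009/574891)   [reduce mod 574891]
reciprocity: (26009/574891) = +1·(574891/26009) since 26009 mod 4 = 1, 574891 mod 4 = 3; sign now +1
(574891/26009) = (2693/26009)   [reduce mod 26009]
reciprocity: (2693/26009) = +1·(26009/2693) since 2693 mod 4 = 1, 26009 mod 4 = 1; sign now +1
(26009/2693) = (1772/2693)   [reduce mod 2693]
1772 = 2^2·443; (2/2693) = -1 since 2693 mod 8 = 5, so (1772/2693) = (-1)^2·(443/2693); sign now +1
reciprocity: (443/2693) = +1·(2693/443) since 443 mod 4 = 3, 2693 mod 4 = 1; sign now +1
(2693/443) = (35/443)   [reduce mod 443]
reciprocity: (35/443) = -1·(443/35) since 35 mod 4 = 3, 443 mod 4 = 3; sign now -1
(443/35) = (23/35)   [reduce mod 35]
reciprocity: (23/35) = -1·(35/23) since 23 mod 4 = 3, 35 mod 4 = 3; sign now +1
(35/23) = (12/23)   [reduce mod 23]
12 = 2^2·3; (2/23) = +1 since 23 mod 8 = 7, so (12/23) = (+1)^2·(3/23); sign now +1
reciprocity: (3/23) = -1·(23/3) since 3 mod 4 = 3, 23 mod 4 = 3; sign now -1
(23/3) = (2/3)   [reduce mod 3]
2 = 2^1·1; (2/3) = -1 since 3 mod 8 = 3, so (2/3) = (-1)^1·(1/3); sign now +1
(1/3) = 1; final value = sign = +1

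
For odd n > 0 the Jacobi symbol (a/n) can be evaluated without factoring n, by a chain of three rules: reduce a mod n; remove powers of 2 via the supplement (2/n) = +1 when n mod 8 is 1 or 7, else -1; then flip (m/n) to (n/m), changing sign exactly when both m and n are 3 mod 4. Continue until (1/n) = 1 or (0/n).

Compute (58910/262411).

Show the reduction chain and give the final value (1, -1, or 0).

58910 = 2^1·29455; (2/262411) = -1 since 262411 mod 8 = 3, so (58910/262411) = (-1)^1·(29455/262411); sign now -1
reciprocity: (29455/262411) = -1·(262411/29455) since 29455 mod 4 = 3, 262411 mod 4 = 3; sign now +1
(262411/29455) = (26771/29455)   [reduce mod 29455]
reciprocity: (26771/29455) = -1·(29455/26771) since 26771 mod 4 = 3, 29455 mod 4 = 3; sign now -1
(29455/26771) = (2684/26771)   [reduce mod 26771]
2684 = 2^2·671; (2/26771) = -1 since 26771 mod 8 = 3, so (2684/26771) = (-1)^2·(671/26771); sign now -1
reciprocity: (671/26771) = -1·(26771/671) since 671 mod 4 = 3, 26771 mod 4 = 3; sign now +1
(26771/671) = (602/671)   [reduce mod 671]
602 = 2^1·301; (2/671) = +1 since 671 mod 8 = 7, so (602/671) = (+1)^1·(301/671); sign now +1
reciprocity: (301/671) = +1·(671/301) since 301 mod 4 = 1, 671 mod 4 = 3; sign now +1
(671/301) = (69/301)   [reduce mod 301]
reciprocity: (69/301) = +1·(301/69) since 69 mod 4 = 1, 301 mod 4 = 1; sign now +1
(301/69) = (25/69)   [reduce mod 69]
reciprocity: (25/69) = +1·(69/25) since 25 mod 4 = 1, 69 mod 4 = 1; sign now +1
(69/25) = (19/25)   [reduce mod 25]
reciprocity: (19/25) = +1·(25/19) since 19 mod 4 = 3, 25 mod 4 = 1; sign now +1
(25/19) = (6/19)   [reduce mod 19]
6 = 2^1·3; (2/19) = -1 since 19 mod 8 = 3, so (6/19) = (-1)^1·(3/19); sign now -1
reciprocity: (3/19) = -1·(19/3) since 3 mod 4 = 3, 19 mod 4 = 3; sign now +1
(19/3) = (1/3)   [reduce mod 3]
(1/3) = 1; final value = sign = +1

1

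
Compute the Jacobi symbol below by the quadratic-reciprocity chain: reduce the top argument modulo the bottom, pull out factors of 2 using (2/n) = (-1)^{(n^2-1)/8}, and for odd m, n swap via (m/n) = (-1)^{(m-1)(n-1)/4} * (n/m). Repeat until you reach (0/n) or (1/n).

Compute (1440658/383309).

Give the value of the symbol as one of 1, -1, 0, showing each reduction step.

(1440658/383309): 1440658 mod 383309 = 290731, so (1440658/383309) = (290731/383309)
flip (290731/383309) -> (383309/290731): both odd, 290731 mod 4 = 3, 383309 mod 4 = 1, so the flip contributes +1; sign now +1
(383309/290731): 383309 mod 290731 = 92578, so (383309/290731) = (92578/290731)
factor out 2^1: 92578 = 2^1·46289; with 290731 mod 8 = 3, (2/290731) = -1; sign now -1; continue with (46289/290731)
flip (46289/290731) -> (290731/46289): both odd, 46289 mod 4 = 1, 290731 mod 4 = 3, so the flip contributes +1; sign now -1
(290731/46289): 290731 mod 46289 = 12997, so (290731/46289) = (12997/46289)
flip (12997/46289) -> (46289/12997): both odd, 12997 mod 4 = 1, 46289 mod 4 = 1, so the flip contributes +1; sign now -1
(46289/12997): 46289 mod 12997 = 7298, so (46289/12997) = (7298/12997)
factor out 2^1: 7298 = 2^1·3649; with 12997 mod 8 = 5, (2/12997) = -1; sign now +1; continue with (3649/12997)
flip (3649/12997) -> (12997/3649): both odd, 3649 mod 4 = 1, 12997 mod 4 = 1, so the flip contributes +1; sign now +1
(12997/3649): 12997 mod 3649 = 2050, so (12997/3649) = (2050/3649)
factor out 2^1: 2050 = 2^1·1025; with 3649 mod 8 = 1, (2/3649) = +1; sign now +1; continue with (1025/3649)
flip (1025/3649) -> (3649/1025): both odd, 1025 mod 4 = 1, 3649 mod 4 = 1, so the flip contributes +1; sign now +1
(3649/1025): 3649 mod 1025 = 574, so (3649/1025) = (574/1025)
factor out 2^1: 574 = 2^1·287; with 1025 mod 8 = 1, (2/1025) = +1; sign now +1; continue with (287/1025)
flip (287/1025) -> (1025/287): both odd, 287 mod 4 = 3, 1025 mod 4 = 1, so the flip contributes +1; sign now +1
(1025/287): 1025 mod 287 = 164, so (1025/287) = (164/287)
factor out 2^2: 164 = 2^2·41; with 287 mod 8 = 7, (2/287) = +1; sign now +1; continue with (41/287)
flip (41/287) -> (287/41): both odd, 41 mod 4 = 1, 287 mod 4 = 3, so the flip contributes +1; sign now +1
(287/41): 287 mod 41 = 0, so (287/41) = (0/41)
reached (0/41); gcd(a, n) > 1, so (0/41) = 0 and the symbol is 0

0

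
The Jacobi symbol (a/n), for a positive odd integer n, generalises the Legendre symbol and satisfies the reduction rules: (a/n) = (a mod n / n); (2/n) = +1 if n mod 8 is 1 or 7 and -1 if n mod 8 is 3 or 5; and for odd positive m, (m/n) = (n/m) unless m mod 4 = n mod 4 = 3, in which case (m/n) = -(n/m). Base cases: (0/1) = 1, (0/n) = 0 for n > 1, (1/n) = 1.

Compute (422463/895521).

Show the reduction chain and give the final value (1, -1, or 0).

flip (422463/895521) -> (895521/422463): both odd, 422463 mod 4 = 3, 895521 mod 4 = 1, so the flip contributes +1; sign now +1
(895521/422463): 895521 mod 422463 = 50595, so (895521/422463) = (50595/422463)
flip (50595/422463) -> (422463/50595): both odd, 50595 mod 4 = 3, 422463 mod 4 = 3, so the flip contributes -1; sign now -1
(422463/50595): 422463 mod 50595 = 17703, so (422463/50595) = (17703/50595)
flip (17703/50595) -> (50595/17703): both odd, 17703 mod 4 = 3, 50595 mod 4 = 3, so the flip contributes -1; sign now +1
(50595/17703): 50595 mod 17703 = 15189, so (50595/17703) = (15189/17703)
flip (15189/17703) -> (17703/15189): both odd, 15189 mod 4 = 1, 17703 mod 4 = 3, so the flip contributes +1; sign now +1
(17703/15189): 17703 mod 15189 = 2514, so (17703/15189) = (2514/15189)
factor out 2^1: 2514 = 2^1·1257; with 15189 mod 8 = 5, (2/15189) = -1; sign now -1; continue with (1257/15189)
flip (1257/15189) -> (15189/1257): both odd, 1257 mod 4 = 1, 15189 mod 4 = 1, so the flip contributes +1; sign now -1
(15189/1257): 15189 mod 1257 = 105, so (15189/1257) = (105/1257)
flip (105/1257) -> (1257/105): both odd, 105 mod 4 = 1, 1257 mod 4 = 1, so the flip contributes +1; sign now -1
(1257/105): 1257 mod 105 = 102, so (1257/105) = (102/105)
factor out 2^1: 102 = 2^1·51; with 105 mod 8 = 1, (2/105) = +1; sign now -1; continue with (51/105)
flip (51/105) -> (105/51): both odd, 51 mod 4 = 3, 105 mod 4 = 1, so the flip contributes +1; sign now -1
(105/51): 105 mod 51 = 3, so (105/51) = (3/51)
flip (3/51) -> (51/3): both odd, 3 mod 4 = 3, 51 mod 4 = 3, so the flip contributes -1; sign now +1
(51/3): 51 mod 3 = 0, so (51/3) = (0/3)
reached (0/3); gcd(a, n) > 1, so (0/3) = 0 and the symbol is 0

0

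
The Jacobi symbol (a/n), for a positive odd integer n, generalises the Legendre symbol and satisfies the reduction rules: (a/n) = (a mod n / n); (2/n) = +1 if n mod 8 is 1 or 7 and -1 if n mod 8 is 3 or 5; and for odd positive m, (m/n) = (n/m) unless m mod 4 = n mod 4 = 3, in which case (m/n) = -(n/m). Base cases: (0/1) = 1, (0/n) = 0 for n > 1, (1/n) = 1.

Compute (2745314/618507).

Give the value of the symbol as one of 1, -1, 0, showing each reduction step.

1

(2745314/618507) = (271286/618507)   [reduce mod 618507]
271286 = 2^1·135643; (2/618507) = -1 since 618507 mod 8 = 3, so (271286/618507) = (-1)^1·(135643/618507); sign now -1
reciprocity: (135643/618507) = -1·(618507/135643) since 135643 mod 4 = 3, 618507 mod 4 = 3; sign now +1
(618507/135643) = (75935/135643)   [reduce mod 135643]
reciprocity: (75935/135643) = -1·(135643/75935) since 75935 mod 4 = 3, 135643 mod 4 = 3; sign now -1
(135643/75935) = (59708/75935)   [reduce mod 75935]
59708 = 2^2·14927; (2/75935) = +1 since 75935 mod 8 = 7, so (59708/75935) = (+1)^2·(14927/75935); sign now -1
reciprocity: (14927/75935) = -1·(75935/14927) since 14927 mod 4 = 3, 75935 mod 4 = 3; sign now +1
(75935/14927) = (1300/14927)   [reduce mod 14927]
1300 = 2^2·325; (2/14927) = +1 since 14927 mod 8 = 7, so (1300/14927) = (+1)^2·(325/14927); sign now +1
reciprocity: (325/14927) = +1·(14927/325) since 325 mod 4 = 1, 14927 mod 4 = 3; sign now +1
(14927/325) = (302/325)   [reduce mod 325]
302 = 2^1·151; (2/325) = -1 since 325 mod 8 = 5, so (302/325) = (-1)^1·(151/325); sign now -1
reciprocity: (151/325) = +1·(325/151) since 151 mod 4 = 3, 325 mod 4 = 1; sign now -1
(325/151) = (23/151)   [reduce mod 151]
reciprocity: (23/151) = -1·(151/23) since 23 mod 4 = 3, 151 mod 4 = 3; sign now +1
(151/23) = (13/23)   [reduce mod 23]
reciprocity: (13/23) = +1·(23/13) since 13 mod 4 = 1, 23 mod 4 = 3; sign now +1
(23/13) = (10/13)   [reduce mod 13]
10 = 2^1·5; (2/13) = -1 since 13 mod 8 = 5, so (10/13) = (-1)^1·(5/13); sign now -1
reciprocity: (5/13) = +1·(13/5) since 5 mod 4 = 1, 13 mod 4 = 1; sign now -1
(13/5) = (3/5)   [reduce mod 5]
reciprocity: (3/5) = +1·(5/3) since 3 mod 4 = 3, 5 mod 4 = 1; sign now -1
(5/3) = (2/3)   [reduce mod 3]
2 = 2^1·1; (2/3) = -1 since 3 mod 8 = 3, so (2/3) = (-1)^1·(1/3); sign now +1
(1/3) = 1; final value = sign = +1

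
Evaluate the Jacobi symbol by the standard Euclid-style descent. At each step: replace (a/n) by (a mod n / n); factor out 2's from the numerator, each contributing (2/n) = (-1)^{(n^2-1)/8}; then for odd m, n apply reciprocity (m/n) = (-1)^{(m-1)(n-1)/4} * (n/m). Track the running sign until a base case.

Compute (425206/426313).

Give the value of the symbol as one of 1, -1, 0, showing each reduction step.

1

425206 = 2^1·212603; (2/426313) = +1 since 426313 mod 8 = 1, so (425206/426313) = (+1)^1·(212603/426313); sign now +1
reciprocity: (212603/426313) = +1·(426313/212603) since 212603 mod 4 = 3, 426313 mod 4 = 1; sign now +1
(426313/212603) = (1107/212603)   [reduce mod 212603]
reciprocity: (1107/212603) = -1·(212603/1107) since 1107 mod 4 = 3, 212603 mod 4 = 3; sign now -1
(212603/1107) = (59/1107)   [reduce mod 1107]
reciprocity: (59/1107) = -1·(1107/59) since 59 mod 4 = 3, 1107 mod 4 = 3; sign now +1
(1107/59) = (45/59)   [reduce mod 59]
reciprocity: (45/59) = +1·(59/45) since 45 mod 4 = 1, 59 mod 4 = 3; sign now +1
(59/45) = (14/45)   [reduce mod 45]
14 = 2^1·7; (2/45) = -1 since 45 mod 8 = 5, so (14/45) = (-1)^1·(7/45); sign now -1
reciprocity: (7/45) = +1·(45/7) since 7 mod 4 = 3, 45 mod 4 = 1; sign now -1
(45/7) = (3/7)   [reduce mod 7]
reciprocity: (3/7) = -1·(7/3) since 3 mod 4 = 3, 7 mod 4 = 3; sign now +1
(7/3) = (1/3)   [reduce mod 3]
(1/3) = 1; final value = sign = +1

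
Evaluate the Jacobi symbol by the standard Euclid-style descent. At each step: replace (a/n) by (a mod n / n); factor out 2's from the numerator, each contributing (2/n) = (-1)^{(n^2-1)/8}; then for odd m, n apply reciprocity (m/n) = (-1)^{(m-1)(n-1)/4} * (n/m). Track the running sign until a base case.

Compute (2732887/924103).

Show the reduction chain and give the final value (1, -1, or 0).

-1

(2732887/924103) = (884681/924103)   [reduce mod 924103]
reciprocity: (884681/924103) = +1·(924103/884681) since 884681 mod 4 = 1, 924103 mod 4 = 3; sign now +1
(924103/884681) = (39422/884681)   [reduce mod 884681]
39422 = 2^1·19711; (2/884681) = +1 since 884681 mod 8 = 1, so (39422/884681) = (+1)^1·(19711/884681); sign now +1
reciprocity: (19711/884681) = +1·(884681/19711) since 19711 mod 4 = 3, 884681 mod 4 = 1; sign now +1
(884681/19711) = (17397/19711)   [reduce mod 19711]
reciprocity: (17397/19711) = +1·(19711/17397) since 17397 mod 4 = 1, 19711 mod 4 = 3; sign now +1
(19711/17397) = (2314/17397)   [reduce mod 17397]
2314 = 2^1·1157; (2/17397) = -1 since 17397 mod 8 = 5, so (2314/17397) = (-1)^1·(1157/17397); sign now -1
reciprocity: (1157/17397) = +1·(17397/1157) since 1157 mod 4 = 1, 17397 mod 4 = 1; sign now -1
(17397/1157) = (42/1157)   [reduce mod 1157]
42 = 2^1·21; (2/1157) = -1 since 1157 mod 8 = 5, so (42/1157) = (-1)^1·(21/1157); sign now +1
reciprocity: (21/1157) = +1·(1157/21) since 21 mod 4 = 1, 1157 mod 4 = 1; sign now +1
(1157/21) = (2/21)   [reduce mod 21]
2 = 2^1·1; (2/21) = -1 since 21 mod 8 = 5, so (2/21) = (-1)^1·(1/21); sign now -1
(1/21) = 1; final value = sign = -1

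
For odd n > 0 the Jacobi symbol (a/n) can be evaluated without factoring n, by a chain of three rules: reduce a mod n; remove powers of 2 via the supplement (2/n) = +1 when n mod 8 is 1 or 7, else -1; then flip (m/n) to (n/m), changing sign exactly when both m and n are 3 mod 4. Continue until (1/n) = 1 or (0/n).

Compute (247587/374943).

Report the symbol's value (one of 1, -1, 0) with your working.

reciprocity: (247587/374943) = -1·(374943/247587) since 247587 mod 4 = 3, 374943 mod 4 = 3; sign now -1
(374943/247587) = (127356/247587)   [reduce mod 247587]
127356 = 2^2·31839; (2/247587) = -1 since 247587 mod 8 = 3, so (127356/247587) = (-1)^2·(31839/247587); sign now -1
reciprocity: (31839/247587) = -1·(247587/31839) since 31839 mod 4 = 3, 247587 mod 4 = 3; sign now +1
(247587/31839) = (24714/31839)   [reduce mod 31839]
24714 = 2^1·12357; (2/31839) = +1 since 31839 mod 8 = 7, so (24714/31839) = (+1)^1·(12357/31839); sign now +1
reciprocity: (12357/31839) = +1·(31839/12357) since 12357 mod 4 = 1, 31839 mod 4 = 3; sign now +1
(31839/12357) = (7125/12357)   [reduce mod 12357]
reciprocity: (7125/12357) = +1·(12357/7125) since 7125 mod 4 = 1, 12357 mod 4 = 1; sign now +1
(12357/7125) = (5232/7125)   [reduce mod 7125]
5232 = 2^4·327; (2/7125) = -1 since 7125 mod 8 = 5, so (5232/7125) = (-1)^4·(327/7125); sign now +1
reciprocity: (327/7125) = +1·(7125/327) since 327 mod 4 = 3, 7125 mod 4 = 1; sign now +1
(7125/327) = (258/327)   [reduce mod 327]
258 = 2^1·129; (2/327) = +1 since 327 mod 8 = 7, so (258/327) = (+1)^1·(129/327); sign now +1
reciprocity: (129/327) = +1·(327/129) since 129 mod 4 = 1, 327 mod 4 = 3; sign now +1
(327/129) = (69/129)   [reduce mod 129]
reciprocity: (69/129) = +1·(129/69) since 69 mod 4 = 1, 129 mod 4 = 1; sign now +1
(129/69) = (60/69)   [reduce mod 69]
60 = 2^2·15; (2/69) = -1 since 69 mod 8 = 5, so (60/69) = (-1)^2·(15/69); sign now +1
reciprocity: (15/69) = +1·(69/15) since 15 mod 4 = 3, 69 mod 4 = 1; sign now +1
(69/15) = (9/15)   [reduce mod 15]
reciprocity: (9/15) = +1·(15/9) since 9 mod 4 = 1, 15 mod 4 = 3; sign now +1
(15/9) = (6/9)   [reduce mod 9]
6 = 2^1·3; (2/9) = +1 since 9 mod 8 = 1, so (6/9) = (+1)^1·(3/9); sign now +1
reciprocity: (3/9) = +1·(9/3) since 3 mod 4 = 3, 9 mod 4 = 1; sign now +1
(9/3) = (0/3)   [reduce mod 3]
(0/3) = 0   [gcd(a, n) > 1]; final value = 0

0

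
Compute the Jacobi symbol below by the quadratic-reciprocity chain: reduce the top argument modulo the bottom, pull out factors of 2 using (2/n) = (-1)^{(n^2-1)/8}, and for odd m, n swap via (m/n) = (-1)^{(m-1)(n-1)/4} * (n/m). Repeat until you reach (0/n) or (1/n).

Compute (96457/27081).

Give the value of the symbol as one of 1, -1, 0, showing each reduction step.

1

(96457/27081) = (15214/27081)   [reduce mod 27081]
15214 = 2^1·7607; (2/27081) = +1 since 27081 mod 8 = 1, so (15214/27081) = (+1)^1·(7607/27081); sign now +1
reciprocity: (7607/27081) = +1·(27081/7607) since 7607 mod 4 = 3, 27081 mod 4 = 1; sign now +1
(27081/7607) = (4260/7607)   [reduce mod 7607]
4260 = 2^2·1065; (2/7607) = +1 since 7607 mod 8 = 7, so (4260/7607) = (+1)^2·(1065/7607); sign now +1
reciprocity: (1065/7607) = +1·(7607/1065) since 1065 mod 4 = 1, 7607 mod 4 = 3; sign now +1
(7607/1065) = (152/1065)   [reduce mod 1065]
152 = 2^3·19; (2/1065) = +1 since 1065 mod 8 = 1, so (152/1065) = (+1)^3·(19/1065); sign now +1
reciprocity: (19/1065) = +1·(1065/19) since 19 mod 4 = 3, 1065 mod 4 = 1; sign now +1
(1065/19) = (1/19)   [reduce mod 19]
(1/19) = 1; final value = sign = +1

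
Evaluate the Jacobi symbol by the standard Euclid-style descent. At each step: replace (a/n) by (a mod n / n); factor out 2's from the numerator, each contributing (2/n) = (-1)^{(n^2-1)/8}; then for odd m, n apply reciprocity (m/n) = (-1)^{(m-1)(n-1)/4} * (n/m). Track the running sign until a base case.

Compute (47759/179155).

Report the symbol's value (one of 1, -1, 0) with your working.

1

reciprocity: (47759/179155) = -1·(179155/47759) since 47759 mod 4 = 3, 179155 mod 4 = 3; sign now -1
(179155/47759) = (35878/47759)   [reduce mod 47759]
35878 = 2^1·17939; (2/47759) = +1 since 47759 mod 8 = 7, so (35878/47759) = (+1)^1·(17939/47759); sign now -1
reciprocity: (17939/47759) = -1·(47759/17939) since 17939 mod 4 = 3, 47759 mod 4 = 3; sign now +1
(47759/17939) = (11881/17939)   [reduce mod 17939]
reciprocity: (11881/17939) = +1·(17939/11881) since 11881 mod 4 = 1, 17939 mod 4 = 3; sign now +1
(17939/11881) = (6058/11881)   [reduce mod 11881]
6058 = 2^1·3029; (2/11881) = +1 since 11881 mod 8 = 1, so (6058/11881) = (+1)^1·(3029/11881); sign now +1
reciprocity: (3029/11881) = +1·(11881/3029) since 3029 mod 4 = 1, 11881 mod 4 = 1; sign now +1
(11881/3029) = (2794/3029)   [reduce mod 3029]
2794 = 2^1·1397; (2/3029) = -1 since 3029 mod 8 = 5, so (2794/3029) = (-1)^1·(1397/3029); sign now -1
reciprocity: (1397/3029) = +1·(3029/1397) since 1397 mod 4 = 1, 3029 mod 4 = 1; sign now -1
(3029/1397) = (235/1397)   [reduce mod 1397]
reciprocity: (235/1397) = +1·(1397/235) since 235 mod 4 = 3, 1397 mod 4 = 1; sign now -1
(1397/235) = (222/235)   [reduce mod 235]
222 = 2^1·111; (2/235) = -1 since 235 mod 8 = 3, so (222/235) = (-1)^1·(111/235); sign now +1
reciprocity: (111/235) = -1·(235/111) since 111 mod 4 = 3, 235 mod 4 = 3; sign now -1
(235/111) = (13/111)   [reduce mod 111]
reciprocity: (13/111) = +1·(111/13) since 13 mod 4 = 1, 111 mod 4 = 3; sign now -1
(111/13) = (7/13)   [reduce mod 13]
reciprocity: (7/13) = +1·(13/7) since 7 mod 4 = 3, 13 mod 4 = 1; sign now -1
(13/7) = (6/7)   [reduce mod 7]
6 = 2^1·3; (2/7) = +1 since 7 mod 8 = 7, so (6/7) = (+1)^1·(3/7); sign now -1
reciprocity: (3/7) = -1·(7/3) since 3 mod 4 = 3, 7 mod 4 = 3; sign now +1
(7/3) = (1/3)   [reduce mod 3]
(1/3) = 1; final value = sign = +1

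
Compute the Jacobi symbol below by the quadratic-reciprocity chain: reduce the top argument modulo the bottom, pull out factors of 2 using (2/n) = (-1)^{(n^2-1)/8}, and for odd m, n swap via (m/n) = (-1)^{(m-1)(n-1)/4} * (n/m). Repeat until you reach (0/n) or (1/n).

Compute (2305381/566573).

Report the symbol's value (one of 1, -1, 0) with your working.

(2305381/566573) = (39089/566573)   [reduce mod 566573]
reciprocity: (39089/566573) = +1·(566573/39089) since 39089 mod 4 = 1, 566573 mod 4 = 1; sign now +1
(566573/39089) = (19327/39089)   [reduce mod 39089]
reciprocity: (19327/39089) = +1·(39089/19327) since 19327 mod 4 = 3, 39089 mod 4 = 1; sign now +1
(39089/19327) = (435/19327)   [reduce mod 19327]
reciprocity: (435/19327) = -1·(19327/435) since 435 mod 4 = 3, 19327 mod 4 = 3; sign now -1
(19327/435) = (187/435)   [reduce mod 435]
reciprocity: (187/435) = -1·(435/187) since 187 mod 4 = 3, 435 mod 4 = 3; sign now +1
(435/187) = (61/187)   [reduce mod 187]
reciprocity: (61/187) = +1·(187/61) since 61 mod 4 = 1, 187 mod 4 = 3; sign now +1
(187/61) = (4/61)   [reduce mod 61]
4 = 2^2·1; (2/61) = -1 since 61 mod 8 = 5, so (4/61) = (-1)^2·(1/61); sign now +1
(1/61) = 1; final value = sign = +1

1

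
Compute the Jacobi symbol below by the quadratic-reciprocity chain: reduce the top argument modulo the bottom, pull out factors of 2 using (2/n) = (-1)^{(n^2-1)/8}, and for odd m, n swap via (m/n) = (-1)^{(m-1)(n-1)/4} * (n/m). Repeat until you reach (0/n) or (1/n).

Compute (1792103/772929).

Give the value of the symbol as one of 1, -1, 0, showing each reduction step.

(1792103/772929) = (246245/772929)   [reduce mod 772929]
reciprocity: (246245/772929) = +1·(772929/246245) since 246245 mod 4 = 1, 772929 mod 4 = 1; sign now +1
(772929/246245) = (34194/246245)   [reduce mod 246245]
34194 = 2^1·17097; (2/246245) = -1 since 246245 mod 8 = 5, so (34194/246245) = (-1)^1·(17097/246245); sign now -1
reciprocity: (17097/246245) = +1·(246245/17097) since 17097 mod 4 = 1, 246245 mod 4 = 1; sign now -1
(246245/17097) = (6887/17097)   [reduce mod 17097]
reciprocity: (6887/17097) = +1·(17097/6887) since 6887 mod 4 = 3, 17097 mod 4 = 1; sign now -1
(17097/6887) = (3323/6887)   [reduce mod 6887]
reciprocity: (3323/6887) = -1·(6887/3323) since 3323 mod 4 = 3, 6887 mod 4 = 3; sign now +1
(6887/3323) = (241/3323)   [reduce mod 3323]
reciprocity: (241/3323) = +1·(3323/241) since 241 mod 4 = 1, 3323 mod 4 = 3; sign now +1
(3323/241) = (190/241)   [reduce mod 241]
190 = 2^1·95; (2/241) = +1 since 241 mod 8 = 1, so (190/241) = (+1)^1·(95/241); sign now +1
reciprocity: (95/241) = +1·(241/95) since 95 mod 4 = 3, 241 mod 4 = 1; sign now +1
(241/95) = (51/95)   [reduce mod 95]
reciprocity: (51/95) = -1·(95/51) since 51 mod 4 = 3, 95 mod 4 = 3; sign now -1
(95/51) = (44/51)   [reduce mod 51]
44 = 2^2·11; (2/51) = -1 since 51 mod 8 = 3, so (44/51) = (-1)^2·(11/51); sign now -1
reciprocity: (11/51) = -1·(51/11) since 11 mod 4 = 3, 51 mod 4 = 3; sign now +1
(51/11) = (7/11)   [reduce mod 11]
reciprocity: (7/11) = -1·(11/7) since 7 mod 4 = 3, 11 mod 4 = 3; sign now -1
(11/7) = (4/7)   [reduce mod 7]
4 = 2^2·1; (2/7) = +1 since 7 mod 8 = 7, so (4/7) = (+1)^2·(1/7); sign now -1
(1/7) = 1; final value = sign = -1

-1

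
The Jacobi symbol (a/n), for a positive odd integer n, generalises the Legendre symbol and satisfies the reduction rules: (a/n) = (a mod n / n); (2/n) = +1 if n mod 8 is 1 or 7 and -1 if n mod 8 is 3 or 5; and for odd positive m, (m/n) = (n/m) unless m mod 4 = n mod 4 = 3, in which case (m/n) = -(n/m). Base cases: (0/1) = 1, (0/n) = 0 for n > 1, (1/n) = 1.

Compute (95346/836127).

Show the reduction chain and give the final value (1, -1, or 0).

0

95346 = 2^1·47673; (2/836127) = +1 since 836127 mod 8 = 7, so (95346/836127) = (+1)^1·(47673/836127); sign now +1
reciprocity: (47673/836127) = +1·(836127/47673) since 47673 mod 4 = 1, 836127 mod 4 = 3; sign now +1
(836127/47673) = (25686/47673)   [reduce mod 47673]
25686 = 2^1·12843; (2/47673) = +1 since 47673 mod 8 = 1, so (25686/47673) = (+1)^1·(12843/47673); sign now +1
reciprocity: (12843/47673) = +1·(47673/12843) since 12843 mod 4 = 3, 47673 mod 4 = 1; sign now +1
(47673/12843) = (9144/12843)   [reduce mod 12843]
9144 = 2^3·1143; (2/12843) = -1 since 12843 mod 8 = 3, so (9144/12843) = (-1)^3·(1143/12843); sign now -1
reciprocity: (1143/12843) = -1·(12843/1143) since 1143 mod 4 = 3, 12843 mod 4 = 3; sign now +1
(12843/1143) = (270/1143)   [reduce mod 1143]
270 = 2^1·135; (2/1143) = +1 since 1143 mod 8 = 7, so (270/1143) = (+1)^1·(135/1143); sign now +1
reciprocity: (135/1143) = -1·(1143/135) since 135 mod 4 = 3, 1143 mod 4 = 3; sign now -1
(1143/135) = (63/135)   [reduce mod 135]
reciprocity: (63/135) = -1·(135/63) since 63 mod 4 = 3, 135 mod 4 = 3; sign now +1
(135/63) = (9/63)   [reduce mod 63]
reciprocity: (9/63) = +1·(63/9) since 9 mod 4 = 1, 63 mod 4 = 3; sign now +1
(63/9) = (0/9)   [reduce mod 9]
(0/9) = 0   [gcd(a, n) > 1]; final value = 0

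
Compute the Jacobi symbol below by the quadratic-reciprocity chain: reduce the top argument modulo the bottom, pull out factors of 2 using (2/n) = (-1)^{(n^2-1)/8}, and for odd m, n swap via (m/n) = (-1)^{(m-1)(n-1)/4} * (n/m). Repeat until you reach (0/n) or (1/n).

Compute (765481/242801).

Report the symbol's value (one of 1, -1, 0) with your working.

(765481/242801) = (37078/242801)   [reduce mod 242801]
37078 = 2^1·18539; (2/242801) = +1 since 242801 mod 8 = 1, so (37078/242801) = (+1)^1·(18539/242801); sign now +1
reciprocity: (18539/242801) = +1·(242801/18539) since 18539 mod 4 = 3, 242801 mod 4 = 1; sign now +1
(242801/18539) = (1794/18539)   [reduce mod 18539]
1794 = 2^1·897; (2/18539) = -1 since 18539 mod 8 = 3, so (1794/18539) = (-1)^1·(897/18539); sign now -1
reciprocity: (897/18539) = +1·(18539/897) since 897 mod 4 = 1, 18539 mod 4 = 3; sign now -1
(18539/897) = (599/897)   [reduce mod 897]
reciprocity: (599/897) = +1·(897/599) since 599 mod 4 = 3, 897 mod 4 = 1; sign now -1
(897/599) = (298/599)   [reduce mod 599]
298 = 2^1·149; (2/599) = +1 since 599 mod 8 = 7, so (298/599) = (+1)^1·(149/599); sign now -1
reciprocity: (149/599) = +1·(599/149) since 149 mod 4 = 1, 599 mod 4 = 3; sign now -1
(599/149) = (3/149)   [reduce mod 149]
reciprocity: (3/149) = +1·(149/3) since 3 mod 4 = 3, 149 mod 4 = 1; sign now -1
(149/3) = (2/3)   [reduce mod 3]
2 = 2^1·1; (2/3) = -1 since 3 mod 8 = 3, so (2/3) = (-1)^1·(1/3); sign now +1
(1/3) = 1; final value = sign = +1

1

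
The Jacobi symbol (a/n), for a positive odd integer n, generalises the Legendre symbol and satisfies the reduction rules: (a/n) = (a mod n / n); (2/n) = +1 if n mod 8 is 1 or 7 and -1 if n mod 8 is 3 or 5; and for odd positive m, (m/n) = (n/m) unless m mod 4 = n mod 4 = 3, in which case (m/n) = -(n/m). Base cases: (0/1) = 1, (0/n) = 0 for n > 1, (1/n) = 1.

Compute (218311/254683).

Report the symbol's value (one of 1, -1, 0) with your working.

-1

flip (218311/254683) -> (254683/218311): both odd, 218311 mod 4 = 3, 254683 mod 4 = 3, so the flip contributes -1; sign now -1
(254683/218311): 254683 mod 218311 = 36372, so (254683/218311) = (36372/218311)
factor out 2^2: 36372 = 2^2·9093; with 218311 mod 8 = 7, (2/218311) = +1; sign now -1; continue with (9093/218311)
flip (9093/218311) -> (218311/9093): both odd, 9093 mod 4 = 1, 218311 mod 4 = 3, so the flip contributes +1; sign now -1
(218311/9093): 218311 mod 9093 = 79, so (218311/9093) = (79/9093)
flip (79/9093) -> (9093/79): both odd, 79 mod 4 = 3, 9093 mod 4 = 1, so the flip contributes +1; sign now -1
(9093/79): 9093 mod 79 = 8, so (9093/79) = (8/79)
factor out 2^3: 8 = 2^3·1; with 79 mod 8 = 7, (2/79) = +1; sign now -1; continue with (1/79)
reached (1/79) = 1, so the symbol is -1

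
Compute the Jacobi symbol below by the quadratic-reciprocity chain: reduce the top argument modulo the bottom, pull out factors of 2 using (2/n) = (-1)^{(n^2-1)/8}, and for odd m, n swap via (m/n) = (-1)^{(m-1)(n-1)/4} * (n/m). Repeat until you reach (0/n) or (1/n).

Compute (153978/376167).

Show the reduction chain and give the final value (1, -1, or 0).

factor out 2^1: 153978 = 2^1·76989; with 376167 mod 8 = 7, (2/376167) = +1; sign now +1; continue with (76989/376167)
flip (76989/376167) -> (376167/76989): both odd, 76989 mod 4 = 1, 376167 mod 4 = 3, so the flip contributes +1; sign now +1
(376167/76989): 376167 mod 76989 = 68211, so (376167/76989) = (68211/76989)
flip (68211/76989) -> (76989/68211): both odd, 68211 mod 4 = 3, 76989 mod 4 = 1, so the flip contributes +1; sign now +1
(76989/68211): 76989 mod 68211 = 8778, so (76989/68211) = (8778/68211)
factor out 2^1: 8778 = 2^1·4389; with 68211 mod 8 = 3, (2/68211) = -1; sign now -1; continue with (4389/68211)
flip (4389/68211) -> (68211/4389): both odd, 4389 mod 4 = 1, 68211 mod 4 = 3, so the flip contributes +1; sign now -1
(68211/4389): 68211 mod 4389 = 2376, so (68211/4389) = (2376/4389)
factor out 2^3: 2376 = 2^3·297; with 4389 mod 8 = 5, (2/4389) = -1; sign now +1; continue with (297/4389)
flip (297/4389) -> (4389/297): both odd, 297 mod 4 = 1, 4389 mod 4 = 1, so the flip contributes +1; sign now +1
(4389/297): 4389 mod 297 = 231, so (4389/297) = (231/297)
flip (231/297) -> (297/231): both odd, 231 mod 4 = 3, 297 mod 4 = 1, so the flip contributes +1; sign now +1
(297/231): 297 mod 231 = 66, so (297/231) = (66/231)
factor out 2^1: 66 = 2^1·33; with 231 mod 8 = 7, (2/231) = +1; sign now +1; continue with (33/231)
flip (33/231) -> (231/33): both odd, 33 mod 4 = 1, 231 mod 4 = 3, so the flip contributes +1; sign now +1
(231/33): 231 mod 33 = 0, so (231/33) = (0/33)
reached (0/33); gcd(a, n) > 1, so (0/33) = 0 and the symbol is 0

0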